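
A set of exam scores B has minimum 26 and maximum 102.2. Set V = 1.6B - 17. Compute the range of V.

Range of B = 102.2 − 26 = 76.2.
Range(V) = |a|·Range(B) = |1.6|·76.2 = 121.92.

Range(V) = 121.92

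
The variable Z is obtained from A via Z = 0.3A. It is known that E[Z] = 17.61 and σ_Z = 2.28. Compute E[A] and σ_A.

E[A] = 58.7, σ_A = 7.6

From Z = 0.3A: E[Z] = a·E[A] + b, so E[A] = (E[Z] − b)/a = (17.61 − 0)/0.3 = 58.7.
σ_Z = |a|·σ_A, so σ_A = 2.28/|0.3| = 7.6.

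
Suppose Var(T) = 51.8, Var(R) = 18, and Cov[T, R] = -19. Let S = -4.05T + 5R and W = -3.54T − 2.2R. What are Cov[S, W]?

By bilinearity, Cov[S, W] = ac·Var(T) + bd·Var(R) + (ad+bc)·Cov[T, R], with a=-4.05, b=5, c=-3.54, d=-2.2.
ac·Var(T) = (-4.05)·(-3.54)·51.8 = 742.6566
bd·Var(R) = 5·(-2.2)·18 = -198
(ad+bc)·Cov[T, R] = (-8.79)·(-19) = 167.01
Cov[S, W] = 742.6566 + (-198) + 167.01 = 711.6666.

Cov[S, W] = 711.6666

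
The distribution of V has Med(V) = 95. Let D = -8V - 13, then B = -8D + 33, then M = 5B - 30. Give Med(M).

Med(M) = 31055

Med(D) = (-8)·95 + (-13) = -773.
Med(B) = (-8)·(-773) + 33 = 6217.
Med(M) = 5·6217 + (-30) = 31055.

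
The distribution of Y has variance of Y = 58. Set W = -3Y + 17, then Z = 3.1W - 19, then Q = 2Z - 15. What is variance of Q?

variance of Q = 20065.68

variance of W = (-3)²·58 = 522.
variance of Z = 3.1²·522 = 5016.42.
variance of Q = 2²·5016.42 = 20065.68.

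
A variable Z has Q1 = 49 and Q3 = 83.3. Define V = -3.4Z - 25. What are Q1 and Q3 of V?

a = -3.4 < 0 reverses order: Q1(V) comes from Q3(Z), Q3(V) from Q1(Z).
Q1(V) = (-3.4)·83.3 + (-25) = -308.22; Q3(V) = (-3.4)·49 + (-25) = -191.6.

Q1(V) = -308.22, Q3(V) = -191.6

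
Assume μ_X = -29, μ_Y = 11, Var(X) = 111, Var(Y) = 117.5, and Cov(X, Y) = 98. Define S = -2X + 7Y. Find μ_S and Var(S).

μ_S = 135, Var(S) = 3457.5

μ_S = (-2)·μ_X + 7·μ_Y = (-2)·(-29) + 7·11 = 135.
Var(S) = a²·Var(X) + b²·Var(Y) + 2ab·Cov(X, Y) with a = -2, b = 7.
= (-2)²·111 + 7²·117.5 + 2·(-2)·7·98
= 444 + 5757.5 + (-2744) = 3457.5.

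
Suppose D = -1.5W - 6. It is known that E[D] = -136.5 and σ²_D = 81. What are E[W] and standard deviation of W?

E[W] = 87, standard deviation of W = 6

From D = -1.5W - 6: E[D] = a·E[W] + b, so E[W] = (E[D] − b)/a = (-136.5 − (-6))/(-1.5) = 87.
standard deviation of D = √81 = 9.
standard deviation of D = |a|·standard deviation of W, so standard deviation of W = 9/|-1.5| = 6.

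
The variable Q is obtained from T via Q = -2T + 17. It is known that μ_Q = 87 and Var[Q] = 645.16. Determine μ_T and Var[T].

From Q = -2T + 17: μ_Q = a·μ_T + b, so μ_T = (μ_Q − b)/a = (87 − 17)/(-2) = -35.
Var[Q] = a²·Var[T], so Var[T] = 645.16/(-2)² = 161.29.

μ_T = -35, Var[T] = 161.29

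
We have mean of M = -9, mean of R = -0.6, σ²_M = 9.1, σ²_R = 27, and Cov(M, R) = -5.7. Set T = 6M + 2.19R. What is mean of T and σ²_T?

mean of T = -55.314, σ²_T = 307.2987

mean of T = 6·mean of M + 2.19·mean of R = 6·(-9) + 2.19·(-0.6) = -55.314.
σ²_T = a²·σ²_M + b²·σ²_R + 2ab·Cov(M, R) with a = 6, b = 2.19.
= 6²·9.1 + 2.19²·27 + 2·6·2.19·(-5.7)
= 327.6 + 129.4947 + (-149.796) = 307.2987.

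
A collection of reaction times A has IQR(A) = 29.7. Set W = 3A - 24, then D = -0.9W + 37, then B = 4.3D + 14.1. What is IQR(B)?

IQR(W) = |3|·29.7 = 89.1.
IQR(D) = |-0.9|·89.1 = 80.19.
IQR(B) = |4.3|·80.19 = 344.817.

IQR(B) = 344.817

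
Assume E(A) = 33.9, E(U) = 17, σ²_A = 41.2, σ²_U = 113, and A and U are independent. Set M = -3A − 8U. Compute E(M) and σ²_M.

E(M) = (-3)·E(A) + (-8)·E(U) = (-3)·33.9 + (-8)·17 = -237.7.
σ²_M = a²·σ²_A + b²·σ²_U + 2ab·Cov(A, U) with a = -3, b = -8.
Independence gives Cov(A, U) = 0.
= (-3)²·41.2 + (-8)²·113 + 2·(-3)·(-8)·0
= 370.8 + 7232 + 0 = 7602.8.

E(M) = -237.7, σ²_M = 7602.8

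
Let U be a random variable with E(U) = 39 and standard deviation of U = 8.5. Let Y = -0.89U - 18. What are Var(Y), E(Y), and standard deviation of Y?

Y = -0.89U - 18 is linear with a = -0.89, b = -18.
Var(U) = 8.5² = 72.25.
Var(Y) = a²·Var(U) = (-0.89)²·72.25 = 57.229225 (the additive constant -18 does not affect variance).
E(Y) = a·E(U) + b = (-0.89)·39 + (-18) = -52.71.
standard deviation of Y = |a|·standard deviation of U = |-0.89|·8.5 = 7.565.

Var(Y) = 57.229225, E(Y) = -52.71, standard deviation of Y = 7.565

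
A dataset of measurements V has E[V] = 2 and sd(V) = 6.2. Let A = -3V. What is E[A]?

A = -3V is linear with a = -3, b = 0.
E[A] = a·E[V] + b = (-3)·2 = -6.

E[A] = -6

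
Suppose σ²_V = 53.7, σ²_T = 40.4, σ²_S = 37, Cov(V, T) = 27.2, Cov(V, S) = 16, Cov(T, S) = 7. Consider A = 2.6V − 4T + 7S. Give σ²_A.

σ²_A = a²·σ²_V + b²·σ²_T + c²·σ²_S + 2ab·Cov(V, T) + 2ac·Cov(V, S) + 2bc·Cov(T, S), with a = 2.6, b = -4, c = 7.
= 363.012 + 646.4 + 1813 + (-565.76) + 582.4 + (-392)
= 2447.052.

σ²_A = 2447.052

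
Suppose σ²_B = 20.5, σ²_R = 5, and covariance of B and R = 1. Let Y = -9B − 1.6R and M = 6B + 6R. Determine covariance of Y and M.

By bilinearity, covariance of Y and M = ac·σ²_B + bd·σ²_R + (ad+bc)·covariance of B and R, with a=-9, b=-1.6, c=6, d=6.
ac·σ²_B = (-9)·6·20.5 = -1107
bd·σ²_R = (-1.6)·6·5 = -48
(ad+bc)·covariance of B and R = (-63.6)·1 = -63.6
covariance of Y and M = -1107 + (-48) + (-63.6) = -1218.6.

covariance of Y and M = -1218.6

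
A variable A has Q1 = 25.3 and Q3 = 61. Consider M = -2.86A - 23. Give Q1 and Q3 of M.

a = -2.86 < 0 reverses order: Q1(M) comes from Q3(A), Q3(M) from Q1(A).
Q1(M) = (-2.86)·61 + (-23) = -197.46; Q3(M) = (-2.86)·25.3 + (-23) = -95.358.

Q1(M) = -197.46, Q3(M) = -95.358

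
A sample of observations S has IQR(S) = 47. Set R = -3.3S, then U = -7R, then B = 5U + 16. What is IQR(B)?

IQR(B) = 5428.5

IQR(R) = |-3.3|·47 = 155.1.
IQR(U) = |-7|·155.1 = 1085.7.
IQR(B) = |5|·1085.7 = 5428.5.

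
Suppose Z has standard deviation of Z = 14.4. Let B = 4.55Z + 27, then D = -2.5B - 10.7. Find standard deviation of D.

standard deviation of B = |4.55|·14.4 = 65.52.
standard deviation of D = |-2.5|·65.52 = 163.8.

standard deviation of D = 163.8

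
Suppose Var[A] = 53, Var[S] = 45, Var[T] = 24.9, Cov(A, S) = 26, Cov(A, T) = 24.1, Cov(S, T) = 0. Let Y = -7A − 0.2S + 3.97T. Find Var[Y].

Var[Y] = a²·Var[A] + b²·Var[S] + c²·Var[T] + 2ab·Cov(A, S) + 2ac·Cov(A, T) + 2bc·Cov(S, T), with a = -7, b = -0.2, c = 3.97.
= 2597 + 1.8 + 392.44641 + 72.8 + (-1339.478) + 0
= 1724.56841.

Var[Y] = 1724.56841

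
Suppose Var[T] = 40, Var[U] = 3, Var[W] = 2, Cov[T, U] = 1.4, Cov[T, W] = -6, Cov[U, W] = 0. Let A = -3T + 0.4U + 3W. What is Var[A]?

Var[A] = a²·Var[T] + b²·Var[U] + c²·Var[W] + 2ab·Cov[T, U] + 2ac·Cov[T, W] + 2bc·Cov[U, W], with a = -3, b = 0.4, c = 3.
= 360 + 0.48 + 18 + (-3.36) + 108 + 0
= 483.12.

Var[A] = 483.12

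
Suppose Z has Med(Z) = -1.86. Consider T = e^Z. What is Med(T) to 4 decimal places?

e^Z is monotone on this domain, so Med(T) = exp(-1.86) ≈ 0.1557.

Med(T) = 0.1557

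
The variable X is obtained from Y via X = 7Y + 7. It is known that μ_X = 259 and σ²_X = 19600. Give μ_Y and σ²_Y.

μ_Y = 36, σ²_Y = 400

From X = 7Y + 7: μ_X = a·μ_Y + b, so μ_Y = (μ_X − b)/a = (259 − 7)/7 = 36.
σ²_X = a²·σ²_Y, so σ²_Y = 19600/7² = 400.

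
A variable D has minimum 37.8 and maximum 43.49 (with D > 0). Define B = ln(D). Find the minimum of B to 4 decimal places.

ln(D) is increasing on this domain, so min(B) comes from min(D) = 37.8: min(B) = ln(37.8) ≈ 3.6323.

min(B) = 3.6323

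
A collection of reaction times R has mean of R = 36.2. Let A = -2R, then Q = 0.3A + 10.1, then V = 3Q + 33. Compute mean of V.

mean of V = -1.86

mean of A = (-2)·36.2 = -72.4.
mean of Q = 0.3·(-72.4) + 10.1 = -11.62.
mean of V = 3·(-11.62) + 33 = -1.86.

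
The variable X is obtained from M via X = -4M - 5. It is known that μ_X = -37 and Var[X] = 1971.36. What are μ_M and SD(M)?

From X = -4M - 5: μ_X = a·μ_M + b, so μ_M = (μ_X − b)/a = (-37 − (-5))/(-4) = 8.
SD(X) = √1971.36 = 44.4.
SD(X) = |a|·SD(M), so SD(M) = 44.4/|-4| = 11.1.

μ_M = 8, SD(M) = 11.1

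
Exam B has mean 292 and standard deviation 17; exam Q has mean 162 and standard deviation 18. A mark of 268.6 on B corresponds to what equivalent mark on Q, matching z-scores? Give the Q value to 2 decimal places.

Q = 137.22

z = (268.6 − 292)/17 ≈ -1.3765.
Q = 162 + z·18 = 162 + (268.6 − 292)·18/17 ≈ 137.22.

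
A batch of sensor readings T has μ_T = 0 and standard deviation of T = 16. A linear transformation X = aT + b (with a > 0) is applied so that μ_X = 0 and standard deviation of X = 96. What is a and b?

a = 6, b = 0

standard deviation of X = a·standard deviation of T (a > 0), so a = 96/16 = 6.
μ_X = a·μ_T + b, so b = 0 − 6·0 = 0.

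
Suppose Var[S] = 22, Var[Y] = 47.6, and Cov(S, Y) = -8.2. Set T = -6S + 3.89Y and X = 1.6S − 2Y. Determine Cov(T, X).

By bilinearity, Cov(T, X) = ac·Var[S] + bd·Var[Y] + (ad+bc)·Cov(S, Y), with a=-6, b=3.89, c=1.6, d=-2.
ac·Var[S] = (-6)·1.6·22 = -211.2
bd·Var[Y] = 3.89·(-2)·47.6 = -370.328
(ad+bc)·Cov(S, Y) = (18.224)·(-8.2) = -149.4368
Cov(T, X) = -211.2 + (-370.328) + (-149.4368) = -730.9648.

Cov(T, X) = -730.9648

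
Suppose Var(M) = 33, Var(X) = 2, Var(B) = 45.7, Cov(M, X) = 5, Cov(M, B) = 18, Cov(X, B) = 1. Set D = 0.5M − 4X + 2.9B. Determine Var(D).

Var(D) = a²·Var(M) + b²·Var(X) + c²·Var(B) + 2ab·Cov(M, X) + 2ac·Cov(M, B) + 2bc·Cov(X, B), with a = 0.5, b = -4, c = 2.9.
= 8.25 + 32 + 384.337 + (-20) + 52.2 + (-23.2)
= 433.587.

Var(D) = 433.587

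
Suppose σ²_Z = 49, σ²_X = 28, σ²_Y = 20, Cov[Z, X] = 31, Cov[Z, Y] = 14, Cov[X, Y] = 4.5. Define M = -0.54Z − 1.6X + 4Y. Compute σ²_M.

σ²_M = a²·σ²_Z + b²·σ²_X + c²·σ²_Y + 2ab·Cov[Z, X] + 2ac·Cov[Z, Y] + 2bc·Cov[X, Y], with a = -0.54, b = -1.6, c = 4.
= 14.2884 + 71.68 + 320 + 53.568 + (-60.48) + (-57.6)
= 341.4564.

σ²_M = 341.4564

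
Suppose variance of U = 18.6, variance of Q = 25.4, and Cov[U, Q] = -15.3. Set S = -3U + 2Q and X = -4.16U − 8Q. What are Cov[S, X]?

By bilinearity, Cov[S, X] = ac·variance of U + bd·variance of Q + (ad+bc)·Cov[U, Q], with a=-3, b=2, c=-4.16, d=-8.
ac·variance of U = (-3)·(-4.16)·18.6 = 232.128
bd·variance of Q = 2·(-8)·25.4 = -406.4
(ad+bc)·Cov[U, Q] = (15.68)·(-15.3) = -239.904
Cov[S, X] = 232.128 + (-406.4) + (-239.904) = -414.176.

Cov[S, X] = -414.176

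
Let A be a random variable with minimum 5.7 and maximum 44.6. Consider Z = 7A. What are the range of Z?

Range of A = 44.6 − 5.7 = 38.9.
Range(Z) = |a|·Range(A) = |7|·38.9 = 272.3.

Range(Z) = 272.3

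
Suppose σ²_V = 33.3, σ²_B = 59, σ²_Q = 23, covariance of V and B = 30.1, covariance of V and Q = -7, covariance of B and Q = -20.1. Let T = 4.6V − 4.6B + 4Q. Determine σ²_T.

σ²_T = a²·σ²_V + b²·σ²_B + c²·σ²_Q + 2ab·covariance of V and B + 2ac·covariance of V and Q + 2bc·covariance of B and Q, with a = 4.6, b = -4.6, c = 4.
= 704.628 + 1248.44 + 368 + (-1273.832) + (-257.6) + 739.68
= 1529.316.

σ²_T = 1529.316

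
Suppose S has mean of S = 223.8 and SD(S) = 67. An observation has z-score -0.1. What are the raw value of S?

S = mean of S + z·SD(S) = 223.8 + (-0.1)·67 = 217.1.

S = 217.1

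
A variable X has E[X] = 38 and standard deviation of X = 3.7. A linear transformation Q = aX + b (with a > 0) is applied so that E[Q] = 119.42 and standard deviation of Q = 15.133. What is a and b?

a = 4.09, b = -36

standard deviation of Q = a·standard deviation of X (a > 0), so a = 15.133/3.7 = 4.09.
E[Q] = a·E[X] + b, so b = 119.42 − 4.09·38 = -36.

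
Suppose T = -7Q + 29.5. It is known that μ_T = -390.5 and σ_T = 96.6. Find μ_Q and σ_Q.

From T = -7Q + 29.5: μ_T = a·μ_Q + b, so μ_Q = (μ_T − b)/a = (-390.5 − 29.5)/(-7) = 60.
σ_T = |a|·σ_Q, so σ_Q = 96.6/|-7| = 13.8.

μ_Q = 60, σ_Q = 13.8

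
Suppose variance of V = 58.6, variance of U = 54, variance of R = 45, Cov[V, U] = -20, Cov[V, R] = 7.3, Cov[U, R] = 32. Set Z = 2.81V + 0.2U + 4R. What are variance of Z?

variance of Z = 1377.69546

variance of Z = a²·variance of V + b²·variance of U + c²·variance of R + 2ab·Cov[V, U] + 2ac·Cov[V, R] + 2bc·Cov[U, R], with a = 2.81, b = 0.2, c = 4.
= 462.71146 + 2.16 + 720 + (-22.48) + 164.104 + 51.2
= 1377.69546.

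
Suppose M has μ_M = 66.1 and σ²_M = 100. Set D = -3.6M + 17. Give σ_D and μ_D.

σ_D = 36, μ_D = -220.96

D = -3.6M + 17 is linear with a = -3.6, b = 17.
σ_M = √100 = 10.
σ_D = |a|·σ_M = |-3.6|·10 = 36.
μ_D = a·μ_M + b = (-3.6)·66.1 + 17 = -220.96.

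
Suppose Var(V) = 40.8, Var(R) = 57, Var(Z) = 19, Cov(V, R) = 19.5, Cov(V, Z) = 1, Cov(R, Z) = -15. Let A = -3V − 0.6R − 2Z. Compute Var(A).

Var(A) = a²·Var(V) + b²·Var(R) + c²·Var(Z) + 2ab·Cov(V, R) + 2ac·Cov(V, Z) + 2bc·Cov(R, Z), with a = -3, b = -0.6, c = -2.
= 367.2 + 20.52 + 76 + 70.2 + 12 + (-36)
= 509.92.

Var(A) = 509.92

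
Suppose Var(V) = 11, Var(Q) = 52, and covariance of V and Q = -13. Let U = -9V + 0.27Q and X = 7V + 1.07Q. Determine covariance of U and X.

covariance of U and X = -577.3572

By bilinearity, covariance of U and X = ac·Var(V) + bd·Var(Q) + (ad+bc)·covariance of V and Q, with a=-9, b=0.27, c=7, d=1.07.
ac·Var(V) = (-9)·7·11 = -693
bd·Var(Q) = 0.27·1.07·52 = 15.0228
(ad+bc)·covariance of V and Q = (-7.74)·(-13) = 100.62
covariance of U and X = -693 + 15.0228 + 100.62 = -577.3572.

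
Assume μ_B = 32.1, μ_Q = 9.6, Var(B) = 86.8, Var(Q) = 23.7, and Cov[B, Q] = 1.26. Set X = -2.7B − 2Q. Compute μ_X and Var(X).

μ_X = -105.87, Var(X) = 741.18

μ_X = (-2.7)·μ_B + (-2)·μ_Q = (-2.7)·32.1 + (-2)·9.6 = -105.87.
Var(X) = a²·Var(B) + b²·Var(Q) + 2ab·Cov[B, Q] with a = -2.7, b = -2.
= (-2.7)²·86.8 + (-2)²·23.7 + 2·(-2.7)·(-2)·1.26
= 632.772 + 94.8 + 13.608 = 741.18.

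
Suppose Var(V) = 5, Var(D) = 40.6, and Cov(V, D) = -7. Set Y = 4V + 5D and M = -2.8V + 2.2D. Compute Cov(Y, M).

Cov(Y, M) = 427

By bilinearity, Cov(Y, M) = ac·Var(V) + bd·Var(D) + (ad+bc)·Cov(V, D), with a=4, b=5, c=-2.8, d=2.2.
ac·Var(V) = 4·(-2.8)·5 = -56
bd·Var(D) = 5·2.2·40.6 = 446.6
(ad+bc)·Cov(V, D) = (-5.2)·(-7) = 36.4
Cov(Y, M) = -56 + 446.6 + 36.4 = 427.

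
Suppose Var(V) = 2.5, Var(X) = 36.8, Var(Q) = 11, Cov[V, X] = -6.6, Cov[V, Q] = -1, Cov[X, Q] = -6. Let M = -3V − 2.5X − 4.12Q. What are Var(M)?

Var(M) = a²·Var(V) + b²·Var(X) + c²·Var(Q) + 2ab·Cov[V, X] + 2ac·Cov[V, Q] + 2bc·Cov[X, Q], with a = -3, b = -2.5, c = -4.12.
= 22.5 + 230 + 186.7184 + (-99) + (-24.72) + (-123.6)
= 191.8984.

Var(M) = 191.8984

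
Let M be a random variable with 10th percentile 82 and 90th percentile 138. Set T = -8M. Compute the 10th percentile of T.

10th percentile of T = -1104

Since a = -8 < 0 the transformation is decreasing, reversing order: the 10th percentile of T corresponds to the 90th percentile of M.
So P_{10}(T) = a·P_{90}(M) + b = (-8)·138 = -1104.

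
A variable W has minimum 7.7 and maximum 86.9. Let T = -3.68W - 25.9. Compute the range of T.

Range of W = 86.9 − 7.7 = 79.2.
Range(T) = |a|·Range(W) = |-3.68|·79.2 = 291.456.

Range(T) = 291.456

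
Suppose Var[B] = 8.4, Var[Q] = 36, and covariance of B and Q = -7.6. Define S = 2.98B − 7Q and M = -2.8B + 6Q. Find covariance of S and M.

By bilinearity, covariance of S and M = ac·Var[B] + bd·Var[Q] + (ad+bc)·covariance of B and Q, with a=2.98, b=-7, c=-2.8, d=6.
ac·Var[B] = 2.98·(-2.8)·8.4 = -70.0896
bd·Var[Q] = (-7)·6·36 = -1512
(ad+bc)·covariance of B and Q = (37.48)·(-7.6) = -284.848
covariance of S and M = -70.0896 + (-1512) + (-284.848) = -1866.9376.

covariance of S and M = -1866.9376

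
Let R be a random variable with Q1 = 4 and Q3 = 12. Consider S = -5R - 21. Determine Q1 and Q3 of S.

a = -5 < 0 reverses order: Q1(S) comes from Q3(R), Q3(S) from Q1(R).
Q1(S) = (-5)·12 + (-21) = -81; Q3(S) = (-5)·4 + (-21) = -41.

Q1(S) = -81, Q3(S) = -41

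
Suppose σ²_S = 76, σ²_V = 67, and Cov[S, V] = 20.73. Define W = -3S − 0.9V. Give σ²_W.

σ²_W = 850.212

σ²_W = a²·σ²_S + b²·σ²_V + 2ab·Cov[S, V] with a = -3, b = -0.9.
= (-3)²·76 + (-0.9)²·67 + 2·(-3)·(-0.9)·20.73
= 684 + 54.27 + 111.942 = 850.212.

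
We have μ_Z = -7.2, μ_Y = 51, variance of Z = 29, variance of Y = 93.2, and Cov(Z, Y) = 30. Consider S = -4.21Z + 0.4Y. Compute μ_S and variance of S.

μ_S = (-4.21)·μ_Z + 0.4·μ_Y = (-4.21)·(-7.2) + 0.4·51 = 50.712.
variance of S = a²·variance of Z + b²·variance of Y + 2ab·Cov(Z, Y) with a = -4.21, b = 0.4.
= (-4.21)²·29 + 0.4²·93.2 + 2·(-4.21)·0.4·30
= 513.9989 + 14.912 + (-101.04) = 427.8709.

μ_S = 50.712, variance of S = 427.8709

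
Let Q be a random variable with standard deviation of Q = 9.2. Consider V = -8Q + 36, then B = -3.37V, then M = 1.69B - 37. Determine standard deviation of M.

standard deviation of M = 419.17408

standard deviation of V = |-8|·9.2 = 73.6.
standard deviation of B = |-3.37|·73.6 = 248.032.
standard deviation of M = |1.69|·248.032 = 419.17408.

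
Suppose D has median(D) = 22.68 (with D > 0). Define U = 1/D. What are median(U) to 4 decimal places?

median(U) = 0.0441

1/D is monotone on this domain, so median(U) = 1/(22.68) ≈ 0.0441.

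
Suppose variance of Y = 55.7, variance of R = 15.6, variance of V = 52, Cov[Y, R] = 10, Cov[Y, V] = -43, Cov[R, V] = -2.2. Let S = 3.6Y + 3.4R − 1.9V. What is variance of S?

variance of S = a²·variance of Y + b²·variance of R + c²·variance of V + 2ab·Cov[Y, R] + 2ac·Cov[Y, V] + 2bc·Cov[R, V], with a = 3.6, b = 3.4, c = -1.9.
= 721.872 + 180.336 + 187.72 + 244.8 + 588.24 + 28.424
= 1951.392.

variance of S = 1951.392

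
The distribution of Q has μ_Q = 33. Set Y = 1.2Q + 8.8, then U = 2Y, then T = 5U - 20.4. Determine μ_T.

μ_T = 463.6

μ_Y = 1.2·33 + 8.8 = 48.4.
μ_U = 2·48.4 = 96.8.
μ_T = 5·96.8 + (-20.4) = 463.6.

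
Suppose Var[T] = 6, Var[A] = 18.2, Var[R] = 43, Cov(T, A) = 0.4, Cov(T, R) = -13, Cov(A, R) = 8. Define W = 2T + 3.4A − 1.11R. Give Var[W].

Var[W] = 290.1483

Var[W] = a²·Var[T] + b²·Var[A] + c²·Var[R] + 2ab·Cov(T, A) + 2ac·Cov(T, R) + 2bc·Cov(A, R), with a = 2, b = 3.4, c = -1.11.
= 24 + 210.392 + 52.9803 + 5.44 + 57.72 + (-60.384)
= 290.1483.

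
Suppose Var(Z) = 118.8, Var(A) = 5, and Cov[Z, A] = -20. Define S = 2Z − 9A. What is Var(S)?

Var(S) = a²·Var(Z) + b²·Var(A) + 2ab·Cov[Z, A] with a = 2, b = -9.
= 2²·118.8 + (-9)²·5 + 2·2·(-9)·(-20)
= 475.2 + 405 + 720 = 1600.2.

Var(S) = 1600.2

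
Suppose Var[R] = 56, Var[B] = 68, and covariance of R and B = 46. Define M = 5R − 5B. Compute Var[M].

Var[M] = a²·Var[R] + b²·Var[B] + 2ab·covariance of R and B with a = 5, b = -5.
= 5²·56 + (-5)²·68 + 2·5·(-5)·46
= 1400 + 1700 + (-2300) = 800.

Var[M] = 800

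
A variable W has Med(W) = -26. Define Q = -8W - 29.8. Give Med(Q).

Med(Q) = 178.2

A linear map preserves order up to sign, so Med(Q) = a·Med(W) + b = (-8)·(-26) + (-29.8) = 178.2.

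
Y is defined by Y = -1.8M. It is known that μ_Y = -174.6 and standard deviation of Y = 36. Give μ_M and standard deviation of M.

From Y = -1.8M: μ_Y = a·μ_M + b, so μ_M = (μ_Y − b)/a = (-174.6 − 0)/(-1.8) = 97.
standard deviation of Y = |a|·standard deviation of M, so standard deviation of M = 36/|-1.8| = 20.

μ_M = 97, standard deviation of M = 20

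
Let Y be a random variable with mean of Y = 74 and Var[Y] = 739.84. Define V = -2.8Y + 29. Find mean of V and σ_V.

V = -2.8Y + 29 is linear with a = -2.8, b = 29.
mean of V = a·mean of Y + b = (-2.8)·74 + 29 = -178.2.
σ_Y = √739.84 = 27.2.
σ_V = |a|·σ_Y = |-2.8|·27.2 = 76.16.

mean of V = -178.2, σ_V = 76.16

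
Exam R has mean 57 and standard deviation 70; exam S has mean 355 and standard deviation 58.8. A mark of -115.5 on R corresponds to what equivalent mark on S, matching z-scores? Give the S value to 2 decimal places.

S = 210.10

z = (-115.5 − 57)/70 ≈ -2.4643.
S = 355 + z·58.8 = 355 + (-115.5 − 57)·58.8/70 = 210.10.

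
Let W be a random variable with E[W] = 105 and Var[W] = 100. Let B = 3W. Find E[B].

B = 3W is linear with a = 3, b = 0.
E[B] = a·E[W] + b = 3·105 = 315.

E[B] = 315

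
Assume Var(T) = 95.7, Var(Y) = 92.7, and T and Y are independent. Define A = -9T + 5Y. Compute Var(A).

Var(A) = a²·Var(T) + b²·Var(Y) + 2ab·Cov(T, Y) with a = -9, b = 5.
Independence gives Cov(T, Y) = 0.
= (-9)²·95.7 + 5²·92.7 + 2·(-9)·5·0
= 7751.7 + 2317.5 + 0 = 10069.2.

Var(A) = 10069.2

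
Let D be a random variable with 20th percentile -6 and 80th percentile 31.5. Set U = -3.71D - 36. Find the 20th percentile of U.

20th percentile of U = -152.865

Since a = -3.71 < 0 the transformation is decreasing, reversing order: the 20th percentile of U corresponds to the 80th percentile of D.
So P_{20}(U) = a·P_{80}(D) + b = (-3.71)·31.5 + (-36) = -152.865.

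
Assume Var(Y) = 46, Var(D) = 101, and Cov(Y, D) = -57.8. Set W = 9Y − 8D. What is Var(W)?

Var(W) = a²·Var(Y) + b²·Var(D) + 2ab·Cov(Y, D) with a = 9, b = -8.
= 9²·46 + (-8)²·101 + 2·9·(-8)·(-57.8)
= 3726 + 6464 + 8323.2 = 18513.2.

Var(W) = 18513.2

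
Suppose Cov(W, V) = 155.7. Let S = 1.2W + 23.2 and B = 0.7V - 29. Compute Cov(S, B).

Cov(S, B) = 130.788

Cov(S, B) = a·c·Cov(W, V) = 1.2·0.7·155.7 = 130.788. Additive constants drop out.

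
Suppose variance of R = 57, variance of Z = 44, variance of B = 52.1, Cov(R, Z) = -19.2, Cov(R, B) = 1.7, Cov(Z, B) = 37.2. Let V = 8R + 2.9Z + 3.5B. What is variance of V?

variance of V = 4615.745

variance of V = a²·variance of R + b²·variance of Z + c²·variance of B + 2ab·Cov(R, Z) + 2ac·Cov(R, B) + 2bc·Cov(Z, B), with a = 8, b = 2.9, c = 3.5.
= 3648 + 370.04 + 638.225 + (-890.88) + 95.2 + 755.16
= 4615.745.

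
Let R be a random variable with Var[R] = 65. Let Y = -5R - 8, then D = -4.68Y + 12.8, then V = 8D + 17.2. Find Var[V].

Var[V] = 2277849.6

Var[Y] = (-5)²·65 = 1625.
Var[D] = (-4.68)²·1625 = 35591.4.
Var[V] = 8²·35591.4 = 2277849.6.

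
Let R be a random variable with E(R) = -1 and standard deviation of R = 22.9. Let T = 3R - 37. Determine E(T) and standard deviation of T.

E(T) = -40, standard deviation of T = 68.7

T = 3R - 37 is linear with a = 3, b = -37.
E(T) = a·E(R) + b = 3·(-1) + (-37) = -40.
standard deviation of T = |a|·standard deviation of R = |3|·22.9 = 68.7.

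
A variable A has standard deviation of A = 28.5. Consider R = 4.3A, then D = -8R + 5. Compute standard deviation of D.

standard deviation of D = 980.4

standard deviation of R = |4.3|·28.5 = 122.55.
standard deviation of D = |-8|·122.55 = 980.4.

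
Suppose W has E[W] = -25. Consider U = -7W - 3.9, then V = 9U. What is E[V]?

E[V] = 1539.9

E[U] = (-7)·(-25) + (-3.9) = 171.1.
E[V] = 9·171.1 = 1539.9.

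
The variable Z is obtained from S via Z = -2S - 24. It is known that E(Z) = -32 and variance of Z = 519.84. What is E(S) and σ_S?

From Z = -2S - 24: E(Z) = a·E(S) + b, so E(S) = (E(Z) − b)/a = (-32 − (-24))/(-2) = 4.
σ_Z = √519.84 = 22.8.
σ_Z = |a|·σ_S, so σ_S = 22.8/|-2| = 11.4.

E(S) = 4, σ_S = 11.4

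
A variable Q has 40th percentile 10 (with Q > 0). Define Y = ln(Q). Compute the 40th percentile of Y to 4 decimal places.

40th percentile of Y = 2.3026

ln(Q) is increasing, so P_{40}(Y) = g(P_{40}(Q)) ≈ 2.3026.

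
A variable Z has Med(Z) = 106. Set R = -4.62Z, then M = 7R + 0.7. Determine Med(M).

Med(R) = (-4.62)·106 = -489.72.
Med(M) = 7·(-489.72) + 0.7 = -3427.34.

Med(M) = -3427.34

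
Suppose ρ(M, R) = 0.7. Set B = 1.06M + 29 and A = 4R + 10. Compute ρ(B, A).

Linear rescalings preserve correlation up to sign; here the slopes 1.06 and 4 have the same sign, so ρ(B, A) = ρ(M, R) = 0.7.

ρ(B, A) = 0.7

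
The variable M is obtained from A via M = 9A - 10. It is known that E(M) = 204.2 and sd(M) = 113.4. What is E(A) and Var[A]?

From M = 9A - 10: E(M) = a·E(A) + b, so E(A) = (E(M) − b)/a = (204.2 − (-10))/9 = 23.8.
Var[M] = 113.4² = 12859.56.
Var[M] = a²·Var[A], so Var[A] = 12859.56/9² = 158.76.

E(A) = 23.8, Var[A] = 158.76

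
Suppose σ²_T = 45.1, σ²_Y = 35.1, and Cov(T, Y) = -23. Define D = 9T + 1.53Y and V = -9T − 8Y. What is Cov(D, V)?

By bilinearity, Cov(D, V) = ac·σ²_T + bd·σ²_Y + (ad+bc)·Cov(T, Y), with a=9, b=1.53, c=-9, d=-8.
ac·σ²_T = 9·(-9)·45.1 = -3653.1
bd·σ²_Y = 1.53·(-8)·35.1 = -429.624
(ad+bc)·Cov(T, Y) = (-85.77)·(-23) = 1972.71
Cov(D, V) = -3653.1 + (-429.624) + 1972.71 = -2110.014.

Cov(D, V) = -2110.014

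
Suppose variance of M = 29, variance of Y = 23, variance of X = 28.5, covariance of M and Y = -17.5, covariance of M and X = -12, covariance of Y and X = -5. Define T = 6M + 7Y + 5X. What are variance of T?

variance of T = a²·variance of M + b²·variance of Y + c²·variance of X + 2ab·covariance of M and Y + 2ac·covariance of M and X + 2bc·covariance of Y and X, with a = 6, b = 7, c = 5.
= 1044 + 1127 + 712.5 + (-1470) + (-720) + (-350)
= 343.5.

variance of T = 343.5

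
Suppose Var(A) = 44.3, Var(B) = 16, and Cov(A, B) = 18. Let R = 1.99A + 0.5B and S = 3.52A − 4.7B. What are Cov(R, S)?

Cov(R, S) = 136.03864

By bilinearity, Cov(R, S) = ac·Var(A) + bd·Var(B) + (ad+bc)·Cov(A, B), with a=1.99, b=0.5, c=3.52, d=-4.7.
ac·Var(A) = 1.99·3.52·44.3 = 310.31264
bd·Var(B) = 0.5·(-4.7)·16 = -37.6
(ad+bc)·Cov(A, B) = (-7.593)·18 = -136.674
Cov(R, S) = 310.31264 + (-37.6) + (-136.674) = 136.03864.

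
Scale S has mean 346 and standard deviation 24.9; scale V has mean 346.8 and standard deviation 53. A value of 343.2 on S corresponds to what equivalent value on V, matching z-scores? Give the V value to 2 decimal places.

z = (343.2 − 346)/24.9 ≈ -0.1124.
V = 346.8 + z·53 = 346.8 + (343.2 − 346)·53/24.9 ≈ 340.84.

V = 340.84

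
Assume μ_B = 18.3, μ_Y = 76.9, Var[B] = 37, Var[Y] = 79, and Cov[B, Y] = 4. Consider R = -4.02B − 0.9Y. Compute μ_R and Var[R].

μ_R = -142.776, Var[R] = 690.8688

μ_R = (-4.02)·μ_B + (-0.9)·μ_Y = (-4.02)·18.3 + (-0.9)·76.9 = -142.776.
Var[R] = a²·Var[B] + b²·Var[Y] + 2ab·Cov[B, Y] with a = -4.02, b = -0.9.
= (-4.02)²·37 + (-0.9)²·79 + 2·(-4.02)·(-0.9)·4
= 597.9348 + 63.99 + 28.944 = 690.8688.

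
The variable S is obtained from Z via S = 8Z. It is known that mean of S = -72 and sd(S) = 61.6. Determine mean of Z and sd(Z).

mean of Z = -9, sd(Z) = 7.7

From S = 8Z: mean of S = a·mean of Z + b, so mean of Z = (mean of S − b)/a = (-72 − 0)/8 = -9.
sd(S) = |a|·sd(Z), so sd(Z) = 61.6/|8| = 7.7.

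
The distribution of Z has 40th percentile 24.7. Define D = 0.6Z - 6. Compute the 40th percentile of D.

40th percentile of D = 8.82

Since a = 0.6 > 0 the transformation is increasing, so the 40th percentile of D = a·(P_{40} of Z) + b = 0.6·24.7 + (-6) = 8.82.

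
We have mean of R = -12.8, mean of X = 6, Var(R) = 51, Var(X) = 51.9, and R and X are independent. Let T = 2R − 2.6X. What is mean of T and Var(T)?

mean of T = -41.2, Var(T) = 554.844

mean of T = 2·mean of R + (-2.6)·mean of X = 2·(-12.8) + (-2.6)·6 = -41.2.
Var(T) = a²·Var(R) + b²·Var(X) + 2ab·covariance of R and X with a = 2, b = -2.6.
Independence gives covariance of R and X = 0.
= 2²·51 + (-2.6)²·51.9 + 2·2·(-2.6)·0
= 204 + 350.844 + 0 = 554.844.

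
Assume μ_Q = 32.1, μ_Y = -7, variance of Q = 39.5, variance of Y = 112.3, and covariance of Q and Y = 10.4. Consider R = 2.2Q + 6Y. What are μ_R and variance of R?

μ_R = 28.62, variance of R = 4508.54

μ_R = 2.2·μ_Q + 6·μ_Y = 2.2·32.1 + 6·(-7) = 28.62.
variance of R = a²·variance of Q + b²·variance of Y + 2ab·covariance of Q and Y with a = 2.2, b = 6.
= 2.2²·39.5 + 6²·112.3 + 2·2.2·6·10.4
= 191.18 + 4042.8 + 274.56 = 4508.54.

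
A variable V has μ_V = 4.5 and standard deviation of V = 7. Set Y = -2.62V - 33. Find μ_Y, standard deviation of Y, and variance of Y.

Y = -2.62V - 33 is linear with a = -2.62, b = -33.
μ_Y = a·μ_V + b = (-2.62)·4.5 + (-33) = -44.79.
standard deviation of Y = |a|·standard deviation of V = |-2.62|·7 = 18.34.
variance of V = 7² = 49.
variance of Y = a²·variance of V = (-2.62)²·49 = 336.3556 (the additive constant -33 does not affect variance).

μ_Y = -44.79, standard deviation of Y = 18.34, variance of Y = 336.3556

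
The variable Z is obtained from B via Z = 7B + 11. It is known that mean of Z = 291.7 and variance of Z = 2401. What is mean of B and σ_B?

From Z = 7B + 11: mean of Z = a·mean of B + b, so mean of B = (mean of Z − b)/a = (291.7 − 11)/7 = 40.1.
σ_Z = √2401 = 49.
σ_Z = |a|·σ_B, so σ_B = 49/|7| = 7.

mean of B = 40.1, σ_B = 7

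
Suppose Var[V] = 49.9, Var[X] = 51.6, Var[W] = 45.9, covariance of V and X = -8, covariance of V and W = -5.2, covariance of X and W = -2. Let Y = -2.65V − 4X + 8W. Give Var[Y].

Var[Y] = a²·Var[V] + b²·Var[X] + c²·Var[W] + 2ab·covariance of V and X + 2ac·covariance of V and W + 2bc·covariance of X and W, with a = -2.65, b = -4, c = 8.
= 350.42275 + 825.6 + 2937.6 + (-169.6) + 220.48 + 128
= 4292.50275.

Var[Y] = 4292.50275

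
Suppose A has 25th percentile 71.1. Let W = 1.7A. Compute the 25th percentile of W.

25th percentile of W = 120.87

Since a = 1.7 > 0 the transformation is increasing, so the 25th percentile of W = a·(P_{25} of A) + b = 1.7·71.1 = 120.87.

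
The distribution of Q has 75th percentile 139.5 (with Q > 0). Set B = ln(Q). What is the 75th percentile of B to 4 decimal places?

75th percentile of B = 4.9381

ln(Q) is increasing, so P_{75}(B) = g(P_{75}(Q)) ≈ 4.9381.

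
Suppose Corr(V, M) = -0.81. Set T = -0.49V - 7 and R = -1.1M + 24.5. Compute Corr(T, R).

Linear rescalings preserve correlation up to sign; here the slopes -0.49 and -1.1 have the same sign, so Corr(T, R) = Corr(V, M) = -0.81.

Corr(T, R) = -0.81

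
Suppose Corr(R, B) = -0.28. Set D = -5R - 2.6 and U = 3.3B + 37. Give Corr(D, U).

Corr(D, U) = 0.28

Linear rescalings preserve |correlation|; the slopes -5 and 3.3 have opposite signs, so the correlation flips sign: Corr(D, U) = −Corr(R, B) = 0.28.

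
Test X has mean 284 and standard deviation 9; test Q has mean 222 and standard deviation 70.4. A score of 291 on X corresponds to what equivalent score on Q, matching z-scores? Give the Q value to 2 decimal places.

z = (291 − 284)/9 ≈ 0.7778.
Q = 222 + z·70.4 = 222 + (291 − 284)·70.4/9 ≈ 276.76.

Q = 276.76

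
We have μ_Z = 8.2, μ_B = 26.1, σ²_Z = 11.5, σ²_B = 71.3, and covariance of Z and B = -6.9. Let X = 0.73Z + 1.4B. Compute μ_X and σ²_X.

μ_X = 42.526, σ²_X = 131.77275

μ_X = 0.73·μ_Z + 1.4·μ_B = 0.73·8.2 + 1.4·26.1 = 42.526.
σ²_X = a²·σ²_Z + b²·σ²_B + 2ab·covariance of Z and B with a = 0.73, b = 1.4.
= 0.73²·11.5 + 1.4²·71.3 + 2·0.73·1.4·(-6.9)
= 6.12835 + 139.748 + (-14.1036) = 131.77275.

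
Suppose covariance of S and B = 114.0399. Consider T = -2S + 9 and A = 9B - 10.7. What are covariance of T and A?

covariance of T and A = -2052.7182

covariance of T and A = a·c·covariance of S and B = (-2)·9·114.0399 = -2052.7182. Additive constants drop out.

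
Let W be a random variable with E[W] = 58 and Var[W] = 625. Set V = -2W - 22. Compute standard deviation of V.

V = -2W - 22 is linear with a = -2, b = -22.
standard deviation of W = √625 = 25.
standard deviation of V = |a|·standard deviation of W = |-2|·25 = 50.

standard deviation of V = 50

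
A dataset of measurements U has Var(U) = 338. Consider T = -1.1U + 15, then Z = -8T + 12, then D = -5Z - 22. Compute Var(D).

Var(D) = 654368

Var(T) = (-1.1)²·338 = 408.98.
Var(Z) = (-8)²·408.98 = 26174.72.
Var(D) = (-5)²·26174.72 = 654368.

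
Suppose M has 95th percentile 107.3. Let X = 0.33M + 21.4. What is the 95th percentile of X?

Since a = 0.33 > 0 the transformation is increasing, so the 95th percentile of X = a·(P_{95} of M) + b = 0.33·107.3 + 21.4 = 56.809.

95th percentile of X = 56.809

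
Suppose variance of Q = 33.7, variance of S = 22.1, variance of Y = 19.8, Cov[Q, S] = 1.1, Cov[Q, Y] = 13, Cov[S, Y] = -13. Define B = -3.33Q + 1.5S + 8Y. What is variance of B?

variance of B = a²·variance of Q + b²·variance of S + c²·variance of Y + 2ab·Cov[Q, S] + 2ac·Cov[Q, Y] + 2bc·Cov[S, Y], with a = -3.33, b = 1.5, c = 8.
= 373.69593 + 49.725 + 1267.2 + (-10.989) + (-692.64) + (-312)
= 674.99193.

variance of B = 674.99193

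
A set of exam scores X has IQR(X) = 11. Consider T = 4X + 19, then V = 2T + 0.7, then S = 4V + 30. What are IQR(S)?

IQR(T) = |4|·11 = 44.
IQR(V) = |2|·44 = 88.
IQR(S) = |4|·88 = 352.

IQR(S) = 352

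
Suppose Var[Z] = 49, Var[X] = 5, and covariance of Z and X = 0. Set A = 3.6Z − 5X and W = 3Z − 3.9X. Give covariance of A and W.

covariance of A and W = 626.7

By bilinearity, covariance of A and W = ac·Var[Z] + bd·Var[X] + (ad+bc)·covariance of Z and X, with a=3.6, b=-5, c=3, d=-3.9.
ac·Var[Z] = 3.6·3·49 = 529.2
bd·Var[X] = (-5)·(-3.9)·5 = 97.5
(ad+bc)·covariance of Z and X = (-29.04)·0 = 0
covariance of A and W = 529.2 + 97.5 + 0 = 626.7.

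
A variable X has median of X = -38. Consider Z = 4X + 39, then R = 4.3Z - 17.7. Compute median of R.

median of R = -503.6

median of Z = 4·(-38) + 39 = -113.
median of R = 4.3·(-113) + (-17.7) = -503.6.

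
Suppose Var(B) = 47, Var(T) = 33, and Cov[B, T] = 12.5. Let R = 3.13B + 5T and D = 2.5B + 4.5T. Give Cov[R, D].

By bilinearity, Cov[R, D] = ac·Var(B) + bd·Var(T) + (ad+bc)·Cov[B, T], with a=3.13, b=5, c=2.5, d=4.5.
ac·Var(B) = 3.13·2.5·47 = 367.775
bd·Var(T) = 5·4.5·33 = 742.5
(ad+bc)·Cov[B, T] = (26.585)·12.5 = 332.3125
Cov[R, D] = 367.775 + 742.5 + 332.3125 = 1442.5875.

Cov[R, D] = 1442.5875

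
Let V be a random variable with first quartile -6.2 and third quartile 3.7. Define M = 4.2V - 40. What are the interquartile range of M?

IQR(M) = 41.58

IQR of V = Q3 − Q1 = 3.7 − (-6.2) = 9.9.
Under M = aV + b, IQR(M) = |a|·IQR(V) = |4.2|·9.9 = 41.58 (shifts cancel; spread scales by |a|).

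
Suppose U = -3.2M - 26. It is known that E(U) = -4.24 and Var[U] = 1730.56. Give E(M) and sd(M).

From U = -3.2M - 26: E(U) = a·E(M) + b, so E(M) = (E(U) − b)/a = (-4.24 − (-26))/(-3.2) = -6.8.
sd(U) = √1730.56 = 41.6.
sd(U) = |a|·sd(M), so sd(M) = 41.6/|-3.2| = 13.

E(M) = -6.8, sd(M) = 13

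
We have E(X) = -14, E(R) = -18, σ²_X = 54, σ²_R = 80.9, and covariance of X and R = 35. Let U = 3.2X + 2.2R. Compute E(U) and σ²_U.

E(U) = -84.4, σ²_U = 1437.316

E(U) = 3.2·E(X) + 2.2·E(R) = 3.2·(-14) + 2.2·(-18) = -84.4.
σ²_U = a²·σ²_X + b²·σ²_R + 2ab·covariance of X and R with a = 3.2, b = 2.2.
= 3.2²·54 + 2.2²·80.9 + 2·3.2·2.2·35
= 552.96 + 391.556 + 492.8 = 1437.316.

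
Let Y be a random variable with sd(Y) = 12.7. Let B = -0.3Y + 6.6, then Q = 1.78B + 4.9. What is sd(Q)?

sd(B) = |-0.3|·12.7 = 3.81.
sd(Q) = |1.78|·3.81 = 6.7818.

sd(Q) = 6.7818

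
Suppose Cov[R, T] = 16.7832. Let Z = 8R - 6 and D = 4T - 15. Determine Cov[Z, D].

Cov[Z, D] = a·c·Cov[R, T] = 8·4·16.7832 = 537.0624. Additive constants drop out.

Cov[Z, D] = 537.0624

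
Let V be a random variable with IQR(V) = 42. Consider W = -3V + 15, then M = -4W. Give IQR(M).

IQR(M) = 504

IQR(W) = |-3|·42 = 126.
IQR(M) = |-4|·126 = 504.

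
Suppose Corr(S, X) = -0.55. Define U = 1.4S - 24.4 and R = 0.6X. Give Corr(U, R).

Linear rescalings preserve correlation up to sign; here the slopes 1.4 and 0.6 have the same sign, so Corr(U, R) = Corr(S, X) = -0.55.

Corr(U, R) = -0.55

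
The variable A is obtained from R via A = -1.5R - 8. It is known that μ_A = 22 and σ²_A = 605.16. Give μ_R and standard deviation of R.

μ_R = -20, standard deviation of R = 16.4

From A = -1.5R - 8: μ_A = a·μ_R + b, so μ_R = (μ_A − b)/a = (22 − (-8))/(-1.5) = -20.
standard deviation of A = √605.16 = 24.6.
standard deviation of A = |a|·standard deviation of R, so standard deviation of R = 24.6/|-1.5| = 16.4.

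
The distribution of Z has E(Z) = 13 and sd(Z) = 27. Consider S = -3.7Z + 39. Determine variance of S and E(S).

S = -3.7Z + 39 is linear with a = -3.7, b = 39.
variance of Z = 27² = 729.
variance of S = a²·variance of Z = (-3.7)²·729 = 9980.01 (the additive constant 39 does not affect variance).
E(S) = a·E(Z) + b = (-3.7)·13 + 39 = -9.1.

variance of S = 9980.01, E(S) = -9.1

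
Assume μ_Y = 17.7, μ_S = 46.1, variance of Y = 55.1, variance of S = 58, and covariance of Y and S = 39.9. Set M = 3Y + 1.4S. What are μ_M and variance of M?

μ_M = 117.64, variance of M = 944.74

μ_M = 3·μ_Y + 1.4·μ_S = 3·17.7 + 1.4·46.1 = 117.64.
variance of M = a²·variance of Y + b²·variance of S + 2ab·covariance of Y and S with a = 3, b = 1.4.
= 3²·55.1 + 1.4²·58 + 2·3·1.4·39.9
= 495.9 + 113.68 + 335.16 = 944.74.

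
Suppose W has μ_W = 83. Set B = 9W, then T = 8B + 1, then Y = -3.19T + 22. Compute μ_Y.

μ_Y = -19044.63

μ_B = 9·83 = 747.
μ_T = 8·747 + 1 = 5977.
μ_Y = (-3.19)·5977 + 22 = -19044.63.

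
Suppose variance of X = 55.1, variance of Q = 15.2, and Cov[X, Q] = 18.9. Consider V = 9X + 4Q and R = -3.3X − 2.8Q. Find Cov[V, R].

Cov[V, R] = -2532.47

By bilinearity, Cov[V, R] = ac·variance of X + bd·variance of Q + (ad+bc)·Cov[X, Q], with a=9, b=4, c=-3.3, d=-2.8.
ac·variance of X = 9·(-3.3)·55.1 = -1636.47
bd·variance of Q = 4·(-2.8)·15.2 = -170.24
(ad+bc)·Cov[X, Q] = (-38.4)·18.9 = -725.76
Cov[V, R] = -1636.47 + (-170.24) + (-725.76) = -2532.47.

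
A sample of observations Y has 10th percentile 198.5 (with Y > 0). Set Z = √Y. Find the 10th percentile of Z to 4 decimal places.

10th percentile of Z = 14.089

√Y is increasing, so P_{10}(Z) = g(P_{10}(Y)) ≈ 14.089.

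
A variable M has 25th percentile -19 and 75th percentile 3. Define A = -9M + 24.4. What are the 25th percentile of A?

Since a = -9 < 0 the transformation is decreasing, reversing order: the 25th percentile of A corresponds to the 75th percentile of M.
So P_{25}(A) = a·P_{75}(M) + b = (-9)·3 + 24.4 = -2.6.

25th percentile of A = -2.6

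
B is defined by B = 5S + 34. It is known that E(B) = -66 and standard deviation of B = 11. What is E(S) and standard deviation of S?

From B = 5S + 34: E(B) = a·E(S) + b, so E(S) = (E(B) − b)/a = (-66 − 34)/5 = -20.
standard deviation of B = |a|·standard deviation of S, so standard deviation of S = 11/|5| = 2.2.

E(S) = -20, standard deviation of S = 2.2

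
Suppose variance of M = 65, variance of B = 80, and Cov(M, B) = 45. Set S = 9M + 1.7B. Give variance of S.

variance of S = 6873.2

variance of S = a²·variance of M + b²·variance of B + 2ab·Cov(M, B) with a = 9, b = 1.7.
= 9²·65 + 1.7²·80 + 2·9·1.7·45
= 5265 + 231.2 + 1377 = 6873.2.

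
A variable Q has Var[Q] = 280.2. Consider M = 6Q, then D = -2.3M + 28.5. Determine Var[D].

Var[D] = 53361.288

Var[M] = 6²·280.2 = 10087.2.
Var[D] = (-2.3)²·10087.2 = 53361.288.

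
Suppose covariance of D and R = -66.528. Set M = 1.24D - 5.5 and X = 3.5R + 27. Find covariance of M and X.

covariance of M and X = -288.73152

covariance of M and X = a·c·covariance of D and R = 1.24·3.5·(-66.528) = -288.73152. Additive constants drop out.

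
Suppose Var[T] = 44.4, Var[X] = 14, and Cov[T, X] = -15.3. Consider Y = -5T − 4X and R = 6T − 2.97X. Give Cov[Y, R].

By bilinearity, Cov[Y, R] = ac·Var[T] + bd·Var[X] + (ad+bc)·Cov[T, X], with a=-5, b=-4, c=6, d=-2.97.
ac·Var[T] = (-5)·6·44.4 = -1332
bd·Var[X] = (-4)·(-2.97)·14 = 166.32
(ad+bc)·Cov[T, X] = (-9.15)·(-15.3) = 139.995
Cov[Y, R] = -1332 + 166.32 + 139.995 = -1025.685.

Cov[Y, R] = -1025.685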